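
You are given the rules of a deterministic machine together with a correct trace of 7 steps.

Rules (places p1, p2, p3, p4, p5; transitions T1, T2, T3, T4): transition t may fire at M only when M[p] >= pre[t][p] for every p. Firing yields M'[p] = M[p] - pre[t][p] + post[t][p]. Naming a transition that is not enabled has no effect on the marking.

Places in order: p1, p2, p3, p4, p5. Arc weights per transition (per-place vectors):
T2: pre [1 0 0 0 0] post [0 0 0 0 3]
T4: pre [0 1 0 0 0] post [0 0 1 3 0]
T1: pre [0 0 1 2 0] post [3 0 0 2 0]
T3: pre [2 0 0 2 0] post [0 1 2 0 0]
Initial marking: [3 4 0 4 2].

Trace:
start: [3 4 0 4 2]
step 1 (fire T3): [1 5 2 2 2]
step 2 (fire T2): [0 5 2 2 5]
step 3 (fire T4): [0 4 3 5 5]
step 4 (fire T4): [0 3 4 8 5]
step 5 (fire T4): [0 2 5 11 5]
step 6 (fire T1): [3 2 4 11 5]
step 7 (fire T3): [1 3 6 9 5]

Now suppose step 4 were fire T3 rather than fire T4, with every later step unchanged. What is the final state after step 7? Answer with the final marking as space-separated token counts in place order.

1 4 5 6 5

(re-executing from step 4 with the substitution; state before step 4: [0 4 3 5 5])
step 4 (fire T3): [0 4 3 5 5]
step 5 (fire T4): [0 3 4 8 5]
step 6 (fire T1): [3 3 3 8 5]
step 7 (fire T3): [1 4 5 6 5]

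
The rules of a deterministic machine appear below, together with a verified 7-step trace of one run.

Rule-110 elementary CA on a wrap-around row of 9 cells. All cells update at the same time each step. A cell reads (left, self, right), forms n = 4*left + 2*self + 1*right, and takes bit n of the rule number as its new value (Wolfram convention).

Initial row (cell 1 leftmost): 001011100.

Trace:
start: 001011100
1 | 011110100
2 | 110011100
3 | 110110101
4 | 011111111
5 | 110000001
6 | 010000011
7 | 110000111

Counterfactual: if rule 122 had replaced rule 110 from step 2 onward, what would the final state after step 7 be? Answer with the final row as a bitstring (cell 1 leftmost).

(re-executing steps 2..7 under rule 122; state before step 2: 011110100)
2 | 110011010
3 | 111111101
4 | 000000111
5 | 100001101
6 | 110011111
7 | 011110000

011110000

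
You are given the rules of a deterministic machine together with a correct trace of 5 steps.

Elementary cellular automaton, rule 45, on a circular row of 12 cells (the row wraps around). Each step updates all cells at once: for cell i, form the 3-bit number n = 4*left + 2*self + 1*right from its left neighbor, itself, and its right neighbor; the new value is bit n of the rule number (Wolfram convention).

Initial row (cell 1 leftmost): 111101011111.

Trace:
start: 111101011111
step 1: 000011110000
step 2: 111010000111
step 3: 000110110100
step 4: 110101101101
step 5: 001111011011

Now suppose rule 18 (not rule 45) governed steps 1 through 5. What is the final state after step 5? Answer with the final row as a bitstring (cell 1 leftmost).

000000000000

(re-executing steps 1..5 under rule 18; state before step 1: 111101011111)
step 1: 000000000000
step 2: 000000000000
step 3: 000000000000
step 4: 000000000000
step 5: 000000000000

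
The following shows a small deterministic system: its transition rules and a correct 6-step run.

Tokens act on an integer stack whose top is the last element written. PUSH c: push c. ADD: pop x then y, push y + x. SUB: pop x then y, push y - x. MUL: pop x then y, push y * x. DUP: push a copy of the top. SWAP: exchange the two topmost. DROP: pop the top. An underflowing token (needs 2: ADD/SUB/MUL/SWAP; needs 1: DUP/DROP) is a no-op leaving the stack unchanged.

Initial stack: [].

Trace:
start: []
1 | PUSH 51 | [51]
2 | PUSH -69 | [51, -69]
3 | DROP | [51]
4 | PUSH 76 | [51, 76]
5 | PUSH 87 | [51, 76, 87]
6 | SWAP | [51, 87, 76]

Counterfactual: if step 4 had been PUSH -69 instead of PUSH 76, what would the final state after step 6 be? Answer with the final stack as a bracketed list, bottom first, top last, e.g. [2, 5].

(re-executing from step 4 with the substitution; state before step 4: [51])
4 | PUSH -69 | [51, -69]
5 | PUSH 87 | [51, -69, 87]
6 | SWAP | [51, 87, -69]

[51, 87, -69]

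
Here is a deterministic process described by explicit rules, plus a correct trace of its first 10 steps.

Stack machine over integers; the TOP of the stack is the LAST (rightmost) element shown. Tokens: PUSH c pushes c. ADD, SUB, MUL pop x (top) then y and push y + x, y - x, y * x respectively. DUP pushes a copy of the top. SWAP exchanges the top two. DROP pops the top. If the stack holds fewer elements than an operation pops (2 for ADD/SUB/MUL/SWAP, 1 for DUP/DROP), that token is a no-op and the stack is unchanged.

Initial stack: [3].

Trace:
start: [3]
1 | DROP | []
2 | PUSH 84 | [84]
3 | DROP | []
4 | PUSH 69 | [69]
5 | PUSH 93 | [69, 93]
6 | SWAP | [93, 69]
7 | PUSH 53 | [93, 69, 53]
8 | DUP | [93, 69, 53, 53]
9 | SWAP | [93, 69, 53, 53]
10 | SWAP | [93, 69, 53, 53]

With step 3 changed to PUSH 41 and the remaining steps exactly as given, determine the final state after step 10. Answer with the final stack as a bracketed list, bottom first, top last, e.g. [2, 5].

(re-executing from step 3 with the substitution; state before step 3: [84])
3 | PUSH 41 | [84, 41]
4 | PUSH 69 | [84, 41, 69]
5 | PUSH 93 | [84, 41, 69, 93]
6 | SWAP | [84, 41, 93, 69]
7 | PUSH 53 | [84, 41, 93, 69, 53]
8 | DUP | [84, 41, 93, 69, 53, 53]
9 | SWAP | [84, 41, 93, 69, 53, 53]
10 | SWAP | [84, 41, 93, 69, 53, 53]

[84, 41, 93, 69, 53, 53]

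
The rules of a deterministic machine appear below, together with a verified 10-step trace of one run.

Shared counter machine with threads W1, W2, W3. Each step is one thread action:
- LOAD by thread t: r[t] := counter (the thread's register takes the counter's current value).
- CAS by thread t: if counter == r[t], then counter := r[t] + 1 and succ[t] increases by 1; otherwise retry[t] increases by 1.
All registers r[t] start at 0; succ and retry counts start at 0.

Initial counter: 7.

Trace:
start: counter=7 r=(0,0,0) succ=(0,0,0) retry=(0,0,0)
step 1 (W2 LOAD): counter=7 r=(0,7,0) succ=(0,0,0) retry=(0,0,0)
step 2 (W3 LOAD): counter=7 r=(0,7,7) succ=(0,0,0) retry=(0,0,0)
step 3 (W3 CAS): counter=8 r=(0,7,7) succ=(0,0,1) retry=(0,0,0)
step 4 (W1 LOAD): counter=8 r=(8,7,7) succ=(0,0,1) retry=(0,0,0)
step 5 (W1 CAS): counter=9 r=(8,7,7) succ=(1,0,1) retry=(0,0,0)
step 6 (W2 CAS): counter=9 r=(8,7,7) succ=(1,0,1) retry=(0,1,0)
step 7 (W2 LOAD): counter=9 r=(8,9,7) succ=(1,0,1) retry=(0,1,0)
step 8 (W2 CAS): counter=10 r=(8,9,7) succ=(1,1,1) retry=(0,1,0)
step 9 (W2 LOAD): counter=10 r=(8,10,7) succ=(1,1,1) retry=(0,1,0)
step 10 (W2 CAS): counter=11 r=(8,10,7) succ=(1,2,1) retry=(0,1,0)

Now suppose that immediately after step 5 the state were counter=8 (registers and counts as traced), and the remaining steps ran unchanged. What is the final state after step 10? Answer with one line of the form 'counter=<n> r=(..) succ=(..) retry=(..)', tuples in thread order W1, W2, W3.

counter=10 r=(8,9,7) succ=(1,2,1) retry=(0,1,0)

state after step 5 := counter=8 r=(8,7,7) succ=(1,0,1) retry=(0,0,0)
step 6 (W2 CAS): counter=8 r=(8,7,7) succ=(1,0,1) retry=(0,1,0)
step 7 (W2 LOAD): counter=8 r=(8,8,7) succ=(1,0,1) retry=(0,1,0)
step 8 (W2 CAS): counter=9 r=(8,8,7) succ=(1,1,1) retry=(0,1,0)
step 9 (W2 LOAD): counter=9 r=(8,9,7) succ=(1,1,1) retry=(0,1,0)
step 10 (W2 CAS): counter=10 r=(8,9,7) succ=(1,2,1) retry=(0,1,0)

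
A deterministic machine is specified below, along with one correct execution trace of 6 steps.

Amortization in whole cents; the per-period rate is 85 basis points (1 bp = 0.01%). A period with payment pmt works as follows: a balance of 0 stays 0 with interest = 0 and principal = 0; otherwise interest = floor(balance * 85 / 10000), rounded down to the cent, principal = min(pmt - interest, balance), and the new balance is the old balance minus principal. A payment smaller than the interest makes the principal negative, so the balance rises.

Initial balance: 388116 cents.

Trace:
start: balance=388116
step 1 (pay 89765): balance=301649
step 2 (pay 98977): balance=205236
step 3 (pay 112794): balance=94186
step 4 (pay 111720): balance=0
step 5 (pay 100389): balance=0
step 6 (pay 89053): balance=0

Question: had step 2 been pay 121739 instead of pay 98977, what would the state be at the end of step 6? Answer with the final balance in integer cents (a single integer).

0

(re-executing from step 2 with the substitution; state before step 2: balance=301649)
step 2 (pay 121739): balance=182474
step 3 (pay 112794): balance=71231
step 4 (pay 111720): balance=0
step 5 (pay 100389): balance=0
step 6 (pay 89053): balance=0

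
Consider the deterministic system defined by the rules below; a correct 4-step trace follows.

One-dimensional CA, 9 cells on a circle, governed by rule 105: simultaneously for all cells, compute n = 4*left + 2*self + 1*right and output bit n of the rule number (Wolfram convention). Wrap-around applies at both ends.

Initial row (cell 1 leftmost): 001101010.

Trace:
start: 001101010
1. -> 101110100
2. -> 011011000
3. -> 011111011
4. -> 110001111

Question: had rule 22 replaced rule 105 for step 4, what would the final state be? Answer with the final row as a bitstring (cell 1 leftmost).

000000000

(re-executing step 4 under rule 22; state before step 4: 011111011)
4. -> 000000000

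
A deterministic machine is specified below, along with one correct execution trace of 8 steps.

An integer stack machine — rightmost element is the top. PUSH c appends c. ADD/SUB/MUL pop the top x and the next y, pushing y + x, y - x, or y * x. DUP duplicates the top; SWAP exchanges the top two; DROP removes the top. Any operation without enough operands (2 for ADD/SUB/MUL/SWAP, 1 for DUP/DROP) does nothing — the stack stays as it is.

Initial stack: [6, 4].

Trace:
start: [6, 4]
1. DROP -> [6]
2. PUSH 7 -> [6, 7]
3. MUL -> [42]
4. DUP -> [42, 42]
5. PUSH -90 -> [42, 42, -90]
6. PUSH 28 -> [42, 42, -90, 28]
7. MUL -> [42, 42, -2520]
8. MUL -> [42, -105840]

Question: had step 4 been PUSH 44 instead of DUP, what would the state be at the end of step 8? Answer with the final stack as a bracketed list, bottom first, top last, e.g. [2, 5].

[42, -110880]

(re-executing from step 4 with the substitution; state before step 4: [42])
4. PUSH 44 -> [42, 44]
5. PUSH -90 -> [42, 44, -90]
6. PUSH 28 -> [42, 44, -90, 28]
7. MUL -> [42, 44, -2520]
8. MUL -> [42, -110880]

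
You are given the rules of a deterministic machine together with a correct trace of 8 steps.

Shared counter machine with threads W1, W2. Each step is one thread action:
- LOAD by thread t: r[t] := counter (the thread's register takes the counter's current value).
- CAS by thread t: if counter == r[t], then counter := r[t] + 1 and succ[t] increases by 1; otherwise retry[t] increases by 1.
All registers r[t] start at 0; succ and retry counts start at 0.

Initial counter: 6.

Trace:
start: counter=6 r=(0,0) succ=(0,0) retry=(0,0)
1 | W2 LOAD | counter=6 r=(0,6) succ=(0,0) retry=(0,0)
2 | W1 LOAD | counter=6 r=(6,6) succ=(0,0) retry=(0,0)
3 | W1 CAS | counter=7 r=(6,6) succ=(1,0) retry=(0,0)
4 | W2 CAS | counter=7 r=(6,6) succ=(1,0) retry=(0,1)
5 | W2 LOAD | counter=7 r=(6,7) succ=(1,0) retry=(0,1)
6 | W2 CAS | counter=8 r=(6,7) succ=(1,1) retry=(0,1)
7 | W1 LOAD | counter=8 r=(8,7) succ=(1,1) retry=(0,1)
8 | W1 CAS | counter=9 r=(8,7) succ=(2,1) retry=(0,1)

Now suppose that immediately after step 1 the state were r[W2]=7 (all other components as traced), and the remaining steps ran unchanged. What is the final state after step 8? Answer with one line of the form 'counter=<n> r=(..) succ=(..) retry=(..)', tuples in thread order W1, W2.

state after step 1 := counter=6 r=(0,7) succ=(0,0) retry=(0,0)
2 | W1 LOAD | counter=6 r=(6,7) succ=(0,0) retry=(0,0)
3 | W1 CAS | counter=7 r=(6,7) succ=(1,0) retry=(0,0)
4 | W2 CAS | counter=8 r=(6,7) succ=(1,1) retry=(0,0)
5 | W2 LOAD | counter=8 r=(6,8) succ=(1,1) retry=(0,0)
6 | W2 CAS | counter=9 r=(6,8) succ=(1,2) retry=(0,0)
7 | W1 LOAD | counter=9 r=(9,8) succ=(1,2) retry=(0,0)
8 | W1 CAS | counter=10 r=(9,8) succ=(2,2) retry=(0,0)

counter=10 r=(9,8) succ=(2,2) retry=(0,0)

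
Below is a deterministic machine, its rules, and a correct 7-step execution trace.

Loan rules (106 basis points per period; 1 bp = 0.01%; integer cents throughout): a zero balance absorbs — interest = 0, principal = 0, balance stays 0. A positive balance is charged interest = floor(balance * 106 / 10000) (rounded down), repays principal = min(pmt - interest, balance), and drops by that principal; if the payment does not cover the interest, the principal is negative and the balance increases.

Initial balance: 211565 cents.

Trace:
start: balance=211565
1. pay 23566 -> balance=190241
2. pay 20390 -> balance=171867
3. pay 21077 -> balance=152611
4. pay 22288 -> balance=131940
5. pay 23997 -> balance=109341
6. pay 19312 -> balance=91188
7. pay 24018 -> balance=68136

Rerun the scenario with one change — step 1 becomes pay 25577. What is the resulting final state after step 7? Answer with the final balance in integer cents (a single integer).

(re-executing from step 1 with the substitution; state before step 1: balance=211565)
1. pay 25577 -> balance=188230
2. pay 20390 -> balance=169835
3. pay 21077 -> balance=150558
4. pay 22288 -> balance=129865
5. pay 23997 -> balance=107244
6. pay 19312 -> balance=89068
7. pay 24018 -> balance=65994

65994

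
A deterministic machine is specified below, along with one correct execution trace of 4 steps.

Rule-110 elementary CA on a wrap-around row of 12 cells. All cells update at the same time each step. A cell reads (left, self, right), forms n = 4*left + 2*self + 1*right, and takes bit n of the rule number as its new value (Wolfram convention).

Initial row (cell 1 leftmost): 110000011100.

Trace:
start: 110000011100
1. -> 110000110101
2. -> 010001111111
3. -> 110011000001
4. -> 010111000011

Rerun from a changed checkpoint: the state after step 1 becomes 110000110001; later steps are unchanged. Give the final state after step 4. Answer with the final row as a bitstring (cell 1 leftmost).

state after step 1 := 110000110001
2. -> 010001110011
3. -> 110011010111
4. -> 010111111100

010111111100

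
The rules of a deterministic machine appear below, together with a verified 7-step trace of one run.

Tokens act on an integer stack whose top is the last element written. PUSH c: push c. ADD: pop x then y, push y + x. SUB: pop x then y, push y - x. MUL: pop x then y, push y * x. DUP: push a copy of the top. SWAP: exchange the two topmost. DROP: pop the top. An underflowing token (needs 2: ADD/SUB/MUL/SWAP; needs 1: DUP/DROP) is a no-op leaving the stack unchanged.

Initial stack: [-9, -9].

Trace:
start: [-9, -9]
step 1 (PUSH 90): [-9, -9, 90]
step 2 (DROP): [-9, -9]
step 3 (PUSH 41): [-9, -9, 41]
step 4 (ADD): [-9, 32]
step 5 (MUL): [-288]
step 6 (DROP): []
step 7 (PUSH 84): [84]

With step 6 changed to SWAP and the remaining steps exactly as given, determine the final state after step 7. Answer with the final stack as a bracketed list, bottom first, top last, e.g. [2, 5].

[-288, 84]

(re-executing from step 6 with the substitution; state before step 6: [-288])
step 6 (SWAP): [-288]
step 7 (PUSH 84): [-288, 84]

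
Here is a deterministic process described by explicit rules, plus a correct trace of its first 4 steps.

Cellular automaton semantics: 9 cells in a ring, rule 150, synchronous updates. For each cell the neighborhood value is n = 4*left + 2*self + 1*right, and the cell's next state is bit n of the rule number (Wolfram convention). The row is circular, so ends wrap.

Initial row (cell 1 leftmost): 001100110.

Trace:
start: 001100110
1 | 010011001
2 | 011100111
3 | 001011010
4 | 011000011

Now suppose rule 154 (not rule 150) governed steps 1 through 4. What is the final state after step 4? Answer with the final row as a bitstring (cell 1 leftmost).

(re-executing steps 1..4 under rule 154; state before step 1: 001100110)
1 | 011011101
2 | 010011000
3 | 101110100
4 | 001100011

001100011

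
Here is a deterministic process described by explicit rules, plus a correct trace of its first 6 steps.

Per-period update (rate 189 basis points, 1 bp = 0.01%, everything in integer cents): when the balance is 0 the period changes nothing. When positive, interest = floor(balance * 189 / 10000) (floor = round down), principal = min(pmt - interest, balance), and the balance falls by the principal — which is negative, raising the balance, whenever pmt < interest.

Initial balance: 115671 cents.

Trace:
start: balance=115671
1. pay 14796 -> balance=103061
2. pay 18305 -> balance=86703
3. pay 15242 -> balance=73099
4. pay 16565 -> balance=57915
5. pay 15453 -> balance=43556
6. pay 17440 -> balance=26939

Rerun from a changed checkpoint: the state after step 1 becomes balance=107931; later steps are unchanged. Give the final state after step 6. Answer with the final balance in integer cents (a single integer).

32287

state after step 1 := balance=107931
2. pay 18305 -> balance=91665
3. pay 15242 -> balance=78155
4. pay 16565 -> balance=63067
5. pay 15453 -> balance=48805
6. pay 17440 -> balance=32287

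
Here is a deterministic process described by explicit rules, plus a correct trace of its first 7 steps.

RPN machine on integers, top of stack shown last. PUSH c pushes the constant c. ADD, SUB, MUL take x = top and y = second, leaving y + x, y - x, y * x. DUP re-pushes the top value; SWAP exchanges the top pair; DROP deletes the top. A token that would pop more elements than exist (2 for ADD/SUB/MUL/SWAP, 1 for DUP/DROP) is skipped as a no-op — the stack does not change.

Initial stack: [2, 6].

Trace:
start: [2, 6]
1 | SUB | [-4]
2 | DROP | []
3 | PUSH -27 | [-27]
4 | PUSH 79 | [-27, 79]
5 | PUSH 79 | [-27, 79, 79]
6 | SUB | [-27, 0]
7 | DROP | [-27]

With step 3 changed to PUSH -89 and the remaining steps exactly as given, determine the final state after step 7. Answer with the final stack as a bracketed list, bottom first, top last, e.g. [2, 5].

(re-executing from step 3 with the substitution; state before step 3: [])
3 | PUSH -89 | [-89]
4 | PUSH 79 | [-89, 79]
5 | PUSH 79 | [-89, 79, 79]
6 | SUB | [-89, 0]
7 | DROP | [-89]

[-89]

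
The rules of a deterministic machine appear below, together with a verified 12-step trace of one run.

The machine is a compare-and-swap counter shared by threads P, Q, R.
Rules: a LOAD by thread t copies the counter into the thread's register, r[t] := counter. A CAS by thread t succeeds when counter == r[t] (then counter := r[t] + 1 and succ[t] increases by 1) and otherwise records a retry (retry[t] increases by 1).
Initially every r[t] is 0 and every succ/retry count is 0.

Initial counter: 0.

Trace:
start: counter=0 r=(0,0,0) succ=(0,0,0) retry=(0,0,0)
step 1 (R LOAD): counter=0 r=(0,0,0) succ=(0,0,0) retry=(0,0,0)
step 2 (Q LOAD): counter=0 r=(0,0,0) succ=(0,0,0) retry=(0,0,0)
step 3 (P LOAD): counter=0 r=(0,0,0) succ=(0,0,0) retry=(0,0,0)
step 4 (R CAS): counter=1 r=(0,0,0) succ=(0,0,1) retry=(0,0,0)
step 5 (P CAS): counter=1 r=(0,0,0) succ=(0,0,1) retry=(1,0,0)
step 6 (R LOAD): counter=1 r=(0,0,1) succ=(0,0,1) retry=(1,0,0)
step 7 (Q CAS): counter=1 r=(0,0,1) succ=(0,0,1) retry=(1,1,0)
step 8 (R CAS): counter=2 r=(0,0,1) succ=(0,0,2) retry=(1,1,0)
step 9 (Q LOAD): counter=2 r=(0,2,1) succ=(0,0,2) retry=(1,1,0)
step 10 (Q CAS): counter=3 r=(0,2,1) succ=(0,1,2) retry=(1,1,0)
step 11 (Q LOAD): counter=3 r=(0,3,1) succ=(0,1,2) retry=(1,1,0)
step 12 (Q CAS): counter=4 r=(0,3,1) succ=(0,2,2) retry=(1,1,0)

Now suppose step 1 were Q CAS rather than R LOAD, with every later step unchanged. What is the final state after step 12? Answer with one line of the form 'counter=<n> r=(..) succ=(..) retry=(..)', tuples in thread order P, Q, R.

counter=5 r=(1,4,2) succ=(1,3,1) retry=(0,1,1)

(re-executing from step 1 with the substitution; state before step 1: counter=0 r=(0,0,0) succ=(0,0,0) retry=(0,0,0))
step 1 (Q CAS): counter=1 r=(0,0,0) succ=(0,1,0) retry=(0,0,0)
step 2 (Q LOAD): counter=1 r=(0,1,0) succ=(0,1,0) retry=(0,0,0)
step 3 (P LOAD): counter=1 r=(1,1,0) succ=(0,1,0) retry=(0,0,0)
step 4 (R CAS): counter=1 r=(1,1,0) succ=(0,1,0) retry=(0,0,1)
step 5 (P CAS): counter=2 r=(1,1,0) succ=(1,1,0) retry=(0,0,1)
step 6 (R LOAD): counter=2 r=(1,1,2) succ=(1,1,0) retry=(0,0,1)
step 7 (Q CAS): counter=2 r=(1,1,2) succ=(1,1,0) retry=(0,1,1)
step 8 (R CAS): counter=3 r=(1,1,2) succ=(1,1,1) retry=(0,1,1)
step 9 (Q LOAD): counter=3 r=(1,3,2) succ=(1,1,1) retry=(0,1,1)
step 10 (Q CAS): counter=4 r=(1,3,2) succ=(1,2,1) retry=(0,1,1)
step 11 (Q LOAD): counter=4 r=(1,4,2) succ=(1,2,1) retry=(0,1,1)
step 12 (Q CAS): counter=5 r=(1,4,2) succ=(1,3,1) retry=(0,1,1)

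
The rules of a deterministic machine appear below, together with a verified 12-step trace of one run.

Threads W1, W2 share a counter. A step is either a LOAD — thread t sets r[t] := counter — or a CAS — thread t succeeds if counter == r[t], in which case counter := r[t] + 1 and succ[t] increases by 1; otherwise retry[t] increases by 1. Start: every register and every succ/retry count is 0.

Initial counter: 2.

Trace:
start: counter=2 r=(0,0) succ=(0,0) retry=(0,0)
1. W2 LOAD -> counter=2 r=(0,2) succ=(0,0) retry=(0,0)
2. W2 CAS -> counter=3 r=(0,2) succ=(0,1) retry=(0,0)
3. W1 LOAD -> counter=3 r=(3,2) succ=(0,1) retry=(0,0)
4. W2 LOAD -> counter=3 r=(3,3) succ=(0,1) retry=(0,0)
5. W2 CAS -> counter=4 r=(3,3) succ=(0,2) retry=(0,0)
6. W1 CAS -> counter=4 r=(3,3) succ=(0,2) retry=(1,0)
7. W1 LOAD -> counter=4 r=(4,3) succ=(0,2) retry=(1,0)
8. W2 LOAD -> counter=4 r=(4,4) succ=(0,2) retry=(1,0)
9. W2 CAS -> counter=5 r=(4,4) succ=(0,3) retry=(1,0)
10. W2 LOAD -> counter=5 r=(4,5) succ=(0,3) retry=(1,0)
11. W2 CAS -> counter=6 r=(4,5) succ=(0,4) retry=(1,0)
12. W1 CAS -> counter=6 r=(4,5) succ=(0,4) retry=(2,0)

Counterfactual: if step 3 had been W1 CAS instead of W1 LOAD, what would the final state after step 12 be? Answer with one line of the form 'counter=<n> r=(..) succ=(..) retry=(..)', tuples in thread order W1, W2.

counter=6 r=(4,5) succ=(0,4) retry=(3,0)

(re-executing from step 3 with the substitution; state before step 3: counter=3 r=(0,2) succ=(0,1) retry=(0,0))
3. W1 CAS -> counter=3 r=(0,2) succ=(0,1) retry=(1,0)
4. W2 LOAD -> counter=3 r=(0,3) succ=(0,1) retry=(1,0)
5. W2 CAS -> counter=4 r=(0,3) succ=(0,2) retry=(1,0)
6. W1 CAS -> counter=4 r=(0,3) succ=(0,2) retry=(2,0)
7. W1 LOAD -> counter=4 r=(4,3) succ=(0,2) retry=(2,0)
8. W2 LOAD -> counter=4 r=(4,4) succ=(0,2) retry=(2,0)
9. W2 CAS -> counter=5 r=(4,4) succ=(0,3) retry=(2,0)
10. W2 LOAD -> counter=5 r=(4,5) succ=(0,3) retry=(2,0)
11. W2 CAS -> counter=6 r=(4,5) succ=(0,4) retry=(2,0)
12. W1 CAS -> counter=6 r=(4,5) succ=(0,4) retry=(3,0)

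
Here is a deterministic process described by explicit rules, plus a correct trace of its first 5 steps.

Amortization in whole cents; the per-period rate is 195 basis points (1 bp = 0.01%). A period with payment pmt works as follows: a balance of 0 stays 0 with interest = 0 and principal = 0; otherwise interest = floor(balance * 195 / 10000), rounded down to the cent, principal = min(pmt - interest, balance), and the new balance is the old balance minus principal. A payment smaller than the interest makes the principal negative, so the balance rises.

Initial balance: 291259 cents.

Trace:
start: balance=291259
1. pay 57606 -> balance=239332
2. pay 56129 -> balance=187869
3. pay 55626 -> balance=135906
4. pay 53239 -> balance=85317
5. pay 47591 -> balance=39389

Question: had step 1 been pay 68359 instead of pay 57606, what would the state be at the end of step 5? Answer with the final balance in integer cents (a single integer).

27773

(re-executing from step 1 with the substitution; state before step 1: balance=291259)
1. pay 68359 -> balance=228579
2. pay 56129 -> balance=176907
3. pay 55626 -> balance=124730
4. pay 53239 -> balance=73923
5. pay 47591 -> balance=27773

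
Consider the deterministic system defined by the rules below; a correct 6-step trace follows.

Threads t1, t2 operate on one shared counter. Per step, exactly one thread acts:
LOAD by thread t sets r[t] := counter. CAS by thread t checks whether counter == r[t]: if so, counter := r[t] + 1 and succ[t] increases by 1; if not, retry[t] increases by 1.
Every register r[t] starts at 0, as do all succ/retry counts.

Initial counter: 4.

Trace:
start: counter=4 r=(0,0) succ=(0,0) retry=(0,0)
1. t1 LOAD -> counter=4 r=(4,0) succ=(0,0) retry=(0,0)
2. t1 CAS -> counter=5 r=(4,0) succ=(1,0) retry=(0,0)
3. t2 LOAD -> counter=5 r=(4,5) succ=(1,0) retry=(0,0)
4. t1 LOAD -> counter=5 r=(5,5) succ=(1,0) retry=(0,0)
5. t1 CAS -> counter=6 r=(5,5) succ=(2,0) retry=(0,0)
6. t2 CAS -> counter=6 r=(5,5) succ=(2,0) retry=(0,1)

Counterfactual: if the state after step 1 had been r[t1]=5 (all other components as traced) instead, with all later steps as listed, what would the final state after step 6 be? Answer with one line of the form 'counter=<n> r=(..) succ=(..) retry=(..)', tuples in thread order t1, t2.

state after step 1 := counter=4 r=(5,0) succ=(0,0) retry=(0,0)
2. t1 CAS -> counter=4 r=(5,0) succ=(0,0) retry=(1,0)
3. t2 LOAD -> counter=4 r=(5,4) succ=(0,0) retry=(1,0)
4. t1 LOAD -> counter=4 r=(4,4) succ=(0,0) retry=(1,0)
5. t1 CAS -> counter=5 r=(4,4) succ=(1,0) retry=(1,0)
6. t2 CAS -> counter=5 r=(4,4) succ=(1,0) retry=(1,1)

counter=5 r=(4,4) succ=(1,0) retry=(1,1)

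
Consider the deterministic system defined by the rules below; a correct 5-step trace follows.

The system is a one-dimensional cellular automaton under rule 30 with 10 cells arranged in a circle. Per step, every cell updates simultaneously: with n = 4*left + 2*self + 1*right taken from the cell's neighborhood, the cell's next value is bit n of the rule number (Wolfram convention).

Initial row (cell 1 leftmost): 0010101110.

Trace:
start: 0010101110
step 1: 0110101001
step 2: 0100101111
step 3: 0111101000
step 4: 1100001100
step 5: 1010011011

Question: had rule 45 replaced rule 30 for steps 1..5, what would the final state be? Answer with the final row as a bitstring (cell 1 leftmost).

1011100100

(re-executing steps 1..5 under rule 45; state before step 1: 0010101110)
step 1: 1011111000
step 2: 1110000010
step 3: 1000111011
step 4: 0010100110
step 5: 1011100100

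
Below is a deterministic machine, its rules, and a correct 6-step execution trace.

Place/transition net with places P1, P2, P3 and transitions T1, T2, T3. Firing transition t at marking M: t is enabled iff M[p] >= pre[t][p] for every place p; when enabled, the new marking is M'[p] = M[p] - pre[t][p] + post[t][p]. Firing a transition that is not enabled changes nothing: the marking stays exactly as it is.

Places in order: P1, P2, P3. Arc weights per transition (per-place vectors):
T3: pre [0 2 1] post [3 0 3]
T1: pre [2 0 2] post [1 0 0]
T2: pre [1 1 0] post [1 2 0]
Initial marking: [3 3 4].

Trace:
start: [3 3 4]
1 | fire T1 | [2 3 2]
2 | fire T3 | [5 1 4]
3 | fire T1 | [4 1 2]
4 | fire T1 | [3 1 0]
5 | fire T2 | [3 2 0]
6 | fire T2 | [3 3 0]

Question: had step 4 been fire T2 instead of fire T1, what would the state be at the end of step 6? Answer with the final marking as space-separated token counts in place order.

4 4 2

(re-executing from step 4 with the substitution; state before step 4: [4 1 2])
4 | fire T2 | [4 2 2]
5 | fire T2 | [4 3 2]
6 | fire T2 | [4 4 2]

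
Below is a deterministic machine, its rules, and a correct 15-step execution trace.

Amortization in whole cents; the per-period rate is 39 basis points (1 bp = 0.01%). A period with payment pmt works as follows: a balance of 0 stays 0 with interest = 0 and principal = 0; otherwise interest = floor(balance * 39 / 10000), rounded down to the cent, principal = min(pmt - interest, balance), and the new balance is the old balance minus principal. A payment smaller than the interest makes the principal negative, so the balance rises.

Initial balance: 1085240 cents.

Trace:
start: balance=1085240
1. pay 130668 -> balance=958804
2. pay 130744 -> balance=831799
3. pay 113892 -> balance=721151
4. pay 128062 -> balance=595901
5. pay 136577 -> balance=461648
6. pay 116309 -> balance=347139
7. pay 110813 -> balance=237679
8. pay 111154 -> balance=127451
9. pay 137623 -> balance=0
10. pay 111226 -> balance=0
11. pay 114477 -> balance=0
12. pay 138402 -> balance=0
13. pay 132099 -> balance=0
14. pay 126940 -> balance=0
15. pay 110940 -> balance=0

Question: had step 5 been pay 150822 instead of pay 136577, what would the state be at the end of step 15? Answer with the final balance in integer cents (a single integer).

0

(re-executing from step 5 with the substitution; state before step 5: balance=595901)
5. pay 150822 -> balance=447403
6. pay 116309 -> balance=332838
7. pay 110813 -> balance=223323
8. pay 111154 -> balance=113039
9. pay 137623 -> balance=0
10. pay 111226 -> balance=0
11. pay 114477 -> balance=0
12. pay 138402 -> balance=0
13. pay 132099 -> balance=0
14. pay 126940 -> balance=0
15. pay 110940 -> balance=0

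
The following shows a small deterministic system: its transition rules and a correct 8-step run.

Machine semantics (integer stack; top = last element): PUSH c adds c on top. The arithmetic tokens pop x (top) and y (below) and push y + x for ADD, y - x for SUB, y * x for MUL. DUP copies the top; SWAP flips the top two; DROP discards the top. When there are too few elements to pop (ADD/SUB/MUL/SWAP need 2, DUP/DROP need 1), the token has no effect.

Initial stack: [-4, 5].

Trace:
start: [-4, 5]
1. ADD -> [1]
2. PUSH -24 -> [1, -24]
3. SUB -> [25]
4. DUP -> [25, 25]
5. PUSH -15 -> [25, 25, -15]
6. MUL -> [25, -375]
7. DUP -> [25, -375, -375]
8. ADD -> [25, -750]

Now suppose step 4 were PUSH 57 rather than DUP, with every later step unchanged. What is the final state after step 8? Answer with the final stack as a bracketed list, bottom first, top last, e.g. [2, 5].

[25, -1710]

(re-executing from step 4 with the substitution; state before step 4: [25])
4. PUSH 57 -> [25, 57]
5. PUSH -15 -> [25, 57, -15]
6. MUL -> [25, -855]
7. DUP -> [25, -855, -855]
8. ADD -> [25, -1710]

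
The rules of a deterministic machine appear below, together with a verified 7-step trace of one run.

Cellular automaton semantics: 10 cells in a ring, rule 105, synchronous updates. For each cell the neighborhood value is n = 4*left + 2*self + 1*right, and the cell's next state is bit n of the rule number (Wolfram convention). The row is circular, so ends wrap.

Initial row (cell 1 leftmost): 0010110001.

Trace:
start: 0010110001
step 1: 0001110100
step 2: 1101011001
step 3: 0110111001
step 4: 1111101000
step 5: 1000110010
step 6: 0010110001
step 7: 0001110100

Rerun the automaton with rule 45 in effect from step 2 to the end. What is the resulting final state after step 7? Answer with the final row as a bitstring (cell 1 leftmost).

1000000111

(re-executing steps 2..7 under rule 45; state before step 2: 0001110100)
step 2: 1101001101
step 3: 0011001011
step 4: 0010001110
step 5: 1010101000
step 6: 1111111010
step 7: 1000000111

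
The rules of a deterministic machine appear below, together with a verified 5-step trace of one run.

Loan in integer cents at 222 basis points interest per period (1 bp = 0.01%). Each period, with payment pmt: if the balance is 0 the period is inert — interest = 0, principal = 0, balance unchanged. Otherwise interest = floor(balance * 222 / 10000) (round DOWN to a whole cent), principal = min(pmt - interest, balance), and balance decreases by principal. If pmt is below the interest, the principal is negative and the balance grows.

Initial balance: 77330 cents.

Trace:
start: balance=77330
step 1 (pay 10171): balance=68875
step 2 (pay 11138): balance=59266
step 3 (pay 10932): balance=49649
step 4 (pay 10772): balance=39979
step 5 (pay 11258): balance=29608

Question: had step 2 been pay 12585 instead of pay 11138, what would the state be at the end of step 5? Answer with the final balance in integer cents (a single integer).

(re-executing from step 2 with the substitution; state before step 2: balance=68875)
step 2 (pay 12585): balance=57819
step 3 (pay 10932): balance=48170
step 4 (pay 10772): balance=38467
step 5 (pay 11258): balance=28062

28062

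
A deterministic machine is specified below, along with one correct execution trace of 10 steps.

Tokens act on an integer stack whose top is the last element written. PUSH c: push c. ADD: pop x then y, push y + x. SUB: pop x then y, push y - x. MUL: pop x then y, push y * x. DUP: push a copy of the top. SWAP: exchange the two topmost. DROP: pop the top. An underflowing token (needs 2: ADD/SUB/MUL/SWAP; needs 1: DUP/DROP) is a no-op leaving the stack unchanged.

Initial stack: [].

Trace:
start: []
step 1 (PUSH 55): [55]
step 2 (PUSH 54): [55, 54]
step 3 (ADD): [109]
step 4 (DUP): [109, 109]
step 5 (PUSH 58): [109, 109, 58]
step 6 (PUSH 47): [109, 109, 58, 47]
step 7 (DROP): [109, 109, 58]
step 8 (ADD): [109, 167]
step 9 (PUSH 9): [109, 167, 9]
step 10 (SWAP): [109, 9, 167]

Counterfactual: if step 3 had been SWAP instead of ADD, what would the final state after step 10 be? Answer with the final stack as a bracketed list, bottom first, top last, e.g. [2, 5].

(re-executing from step 3 with the substitution; state before step 3: [55, 54])
step 3 (SWAP): [54, 55]
step 4 (DUP): [54, 55, 55]
step 5 (PUSH 58): [54, 55, 55, 58]
step 6 (PUSH 47): [54, 55, 55, 58, 47]
step 7 (DROP): [54, 55, 55, 58]
step 8 (ADD): [54, 55, 113]
step 9 (PUSH 9): [54, 55, 113, 9]
step 10 (SWAP): [54, 55, 9, 113]

[54, 55, 9, 113]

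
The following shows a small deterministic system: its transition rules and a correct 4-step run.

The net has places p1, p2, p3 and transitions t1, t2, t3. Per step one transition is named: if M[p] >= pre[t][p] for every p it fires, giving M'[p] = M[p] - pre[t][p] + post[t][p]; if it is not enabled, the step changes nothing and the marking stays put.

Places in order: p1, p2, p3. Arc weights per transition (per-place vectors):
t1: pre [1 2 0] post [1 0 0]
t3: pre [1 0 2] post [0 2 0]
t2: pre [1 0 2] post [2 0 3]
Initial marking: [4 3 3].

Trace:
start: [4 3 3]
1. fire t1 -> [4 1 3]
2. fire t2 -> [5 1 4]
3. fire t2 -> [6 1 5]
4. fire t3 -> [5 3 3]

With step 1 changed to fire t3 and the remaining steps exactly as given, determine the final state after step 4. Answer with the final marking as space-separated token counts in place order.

(re-executing from step 1 with the substitution; state before step 1: [4 3 3])
1. fire t3 -> [3 5 1]
2. fire t2 -> [3 5 1]
3. fire t2 -> [3 5 1]
4. fire t3 -> [3 5 1]

3 5 1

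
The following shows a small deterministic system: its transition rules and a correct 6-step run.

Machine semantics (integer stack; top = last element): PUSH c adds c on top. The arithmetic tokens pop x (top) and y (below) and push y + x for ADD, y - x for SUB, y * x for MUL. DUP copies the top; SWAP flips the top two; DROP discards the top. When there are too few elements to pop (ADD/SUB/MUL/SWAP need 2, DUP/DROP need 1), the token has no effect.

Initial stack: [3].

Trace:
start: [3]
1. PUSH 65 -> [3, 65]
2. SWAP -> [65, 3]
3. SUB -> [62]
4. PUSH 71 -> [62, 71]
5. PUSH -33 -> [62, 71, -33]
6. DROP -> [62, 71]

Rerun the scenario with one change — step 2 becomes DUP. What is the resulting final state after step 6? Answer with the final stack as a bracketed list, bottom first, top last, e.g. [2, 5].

(re-executing from step 2 with the substitution; state before step 2: [3, 65])
2. DUP -> [3, 65, 65]
3. SUB -> [3, 0]
4. PUSH 71 -> [3, 0, 71]
5. PUSH -33 -> [3, 0, 71, -33]
6. DROP -> [3, 0, 71]

[3, 0, 71]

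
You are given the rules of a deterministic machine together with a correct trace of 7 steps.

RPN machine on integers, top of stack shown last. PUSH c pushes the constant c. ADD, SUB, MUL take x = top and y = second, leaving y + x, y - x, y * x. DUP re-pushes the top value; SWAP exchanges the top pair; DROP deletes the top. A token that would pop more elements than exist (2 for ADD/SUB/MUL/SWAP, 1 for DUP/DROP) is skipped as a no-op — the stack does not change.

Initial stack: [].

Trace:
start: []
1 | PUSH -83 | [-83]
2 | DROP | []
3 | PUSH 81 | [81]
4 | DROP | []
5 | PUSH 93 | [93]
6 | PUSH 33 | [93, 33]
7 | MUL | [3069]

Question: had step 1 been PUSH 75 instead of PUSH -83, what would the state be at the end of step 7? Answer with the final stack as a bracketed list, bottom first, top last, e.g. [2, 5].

(re-executing from step 1 with the substitution; state before step 1: [])
1 | PUSH 75 | [75]
2 | DROP | []
3 | PUSH 81 | [81]
4 | DROP | []
5 | PUSH 93 | [93]
6 | PUSH 33 | [93, 33]
7 | MUL | [3069]

[3069]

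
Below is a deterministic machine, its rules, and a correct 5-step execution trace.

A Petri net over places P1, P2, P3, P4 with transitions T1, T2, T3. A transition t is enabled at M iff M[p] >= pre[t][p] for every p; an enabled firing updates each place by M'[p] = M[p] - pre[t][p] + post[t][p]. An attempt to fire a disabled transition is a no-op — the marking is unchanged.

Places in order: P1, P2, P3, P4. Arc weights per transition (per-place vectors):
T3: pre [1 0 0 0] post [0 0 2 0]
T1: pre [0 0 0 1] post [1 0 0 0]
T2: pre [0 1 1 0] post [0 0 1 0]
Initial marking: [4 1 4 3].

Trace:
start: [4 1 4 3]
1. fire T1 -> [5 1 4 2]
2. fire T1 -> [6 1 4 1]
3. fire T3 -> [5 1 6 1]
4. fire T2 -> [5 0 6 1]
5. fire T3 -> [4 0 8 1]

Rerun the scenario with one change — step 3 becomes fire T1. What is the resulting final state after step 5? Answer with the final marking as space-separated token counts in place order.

(re-executing from step 3 with the substitution; state before step 3: [6 1 4 1])
3. fire T1 -> [7 1 4 0]
4. fire T2 -> [7 0 4 0]
5. fire T3 -> [6 0 6 0]

6 0 6 0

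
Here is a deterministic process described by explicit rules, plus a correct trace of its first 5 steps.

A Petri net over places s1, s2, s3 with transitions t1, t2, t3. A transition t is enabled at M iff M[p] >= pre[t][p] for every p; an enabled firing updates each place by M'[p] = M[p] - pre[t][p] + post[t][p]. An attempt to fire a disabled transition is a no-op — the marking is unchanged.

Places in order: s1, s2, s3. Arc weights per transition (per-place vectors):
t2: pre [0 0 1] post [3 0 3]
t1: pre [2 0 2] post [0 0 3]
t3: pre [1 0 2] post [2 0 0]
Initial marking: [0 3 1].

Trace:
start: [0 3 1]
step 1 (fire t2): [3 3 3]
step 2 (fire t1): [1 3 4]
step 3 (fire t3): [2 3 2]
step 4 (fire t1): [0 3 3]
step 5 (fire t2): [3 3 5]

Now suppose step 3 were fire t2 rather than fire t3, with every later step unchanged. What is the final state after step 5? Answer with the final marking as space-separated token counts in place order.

(re-executing from step 3 with the substitution; state before step 3: [1 3 4])
step 3 (fire t2): [4 3 6]
step 4 (fire t1): [2 3 7]
step 5 (fire t2): [5 3 9]

5 3 9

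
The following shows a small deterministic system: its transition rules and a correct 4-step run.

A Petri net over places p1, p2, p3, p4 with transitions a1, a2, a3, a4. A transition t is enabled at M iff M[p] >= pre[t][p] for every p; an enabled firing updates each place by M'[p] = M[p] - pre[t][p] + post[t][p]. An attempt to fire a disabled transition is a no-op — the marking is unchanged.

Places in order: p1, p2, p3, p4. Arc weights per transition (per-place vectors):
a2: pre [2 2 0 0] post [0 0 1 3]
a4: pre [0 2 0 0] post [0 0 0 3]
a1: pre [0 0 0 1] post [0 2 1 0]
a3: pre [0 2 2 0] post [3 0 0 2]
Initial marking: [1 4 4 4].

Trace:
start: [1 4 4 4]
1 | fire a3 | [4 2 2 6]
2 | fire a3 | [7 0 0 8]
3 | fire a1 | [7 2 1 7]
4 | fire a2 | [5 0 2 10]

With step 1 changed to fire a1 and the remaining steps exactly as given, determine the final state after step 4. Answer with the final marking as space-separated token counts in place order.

(re-executing from step 1 with the substitution; state before step 1: [1 4 4 4])
1 | fire a1 | [1 6 5 3]
2 | fire a3 | [4 4 3 5]
3 | fire a1 | [4 6 4 4]
4 | fire a2 | [2 4 5 7]

2 4 5 7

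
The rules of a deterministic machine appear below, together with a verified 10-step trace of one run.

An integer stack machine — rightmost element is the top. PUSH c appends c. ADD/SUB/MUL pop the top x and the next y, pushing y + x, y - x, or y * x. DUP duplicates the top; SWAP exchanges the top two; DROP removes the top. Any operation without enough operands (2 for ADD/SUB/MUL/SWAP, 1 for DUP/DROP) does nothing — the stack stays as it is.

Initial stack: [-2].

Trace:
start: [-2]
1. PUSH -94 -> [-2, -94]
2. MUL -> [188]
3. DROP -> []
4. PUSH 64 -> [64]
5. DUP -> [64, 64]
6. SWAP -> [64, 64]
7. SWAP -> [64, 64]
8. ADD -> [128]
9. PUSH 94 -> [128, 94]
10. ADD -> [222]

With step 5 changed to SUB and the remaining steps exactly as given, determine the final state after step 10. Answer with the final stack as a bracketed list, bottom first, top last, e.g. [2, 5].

[158]

(re-executing from step 5 with the substitution; state before step 5: [64])
5. SUB -> [64]
6. SWAP -> [64]
7. SWAP -> [64]
8. ADD -> [64]
9. PUSH 94 -> [64, 94]
10. ADD -> [158]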